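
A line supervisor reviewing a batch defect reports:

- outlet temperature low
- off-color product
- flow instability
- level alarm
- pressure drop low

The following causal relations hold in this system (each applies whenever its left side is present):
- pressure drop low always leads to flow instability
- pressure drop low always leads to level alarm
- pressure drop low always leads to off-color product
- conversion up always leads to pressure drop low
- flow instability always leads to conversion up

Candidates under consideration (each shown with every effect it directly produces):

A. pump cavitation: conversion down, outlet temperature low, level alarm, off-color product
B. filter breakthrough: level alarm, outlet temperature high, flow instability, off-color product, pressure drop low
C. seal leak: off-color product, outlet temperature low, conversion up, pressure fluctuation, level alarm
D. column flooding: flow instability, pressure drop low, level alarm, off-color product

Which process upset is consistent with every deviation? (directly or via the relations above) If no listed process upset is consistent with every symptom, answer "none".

Per-candidate check:
(A) pump cavitation — does not account for flow instability, pressure drop low
(B) filter breakthrough — fails on outlet temperature low (predicts outlet temperature high, not outlet temperature low)
(C) seal leak — accounts for every observation (flow instability via conversion up → pressure drop low → flow instability)
(D) column flooding — outlet temperature low ✗; off-color product ✓; flow instability ✓; level alarm ✓; pressure drop low ✓
(C) is the only candidate with no mismatches.

C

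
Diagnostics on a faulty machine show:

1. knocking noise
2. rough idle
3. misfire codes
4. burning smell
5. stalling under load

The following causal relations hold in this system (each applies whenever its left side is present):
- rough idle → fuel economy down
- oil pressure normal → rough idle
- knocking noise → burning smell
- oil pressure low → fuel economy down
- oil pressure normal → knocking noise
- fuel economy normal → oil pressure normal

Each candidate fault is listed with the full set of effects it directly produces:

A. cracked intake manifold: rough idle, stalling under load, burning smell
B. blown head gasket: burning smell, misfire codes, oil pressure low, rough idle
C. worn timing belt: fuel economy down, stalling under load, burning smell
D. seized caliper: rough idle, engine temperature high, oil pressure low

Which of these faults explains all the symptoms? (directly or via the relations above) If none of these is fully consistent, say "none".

none

Checking each candidate against the observations:
(A) cracked intake manifold — knocking noise -; rough idle +; misfire codes -; burning smell +; stalling under load +
(B) blown head gasket — knocking noise -; rough idle +; misfire codes +; burning smell +; stalling under load -
(C) worn timing belt — knocking noise -; rough idle -; misfire codes -; burning smell +; stalling under load +
(D) seized caliper — does not account for knocking noise, misfire codes, burning smell, stalling under load
No candidate is consistent with all observations.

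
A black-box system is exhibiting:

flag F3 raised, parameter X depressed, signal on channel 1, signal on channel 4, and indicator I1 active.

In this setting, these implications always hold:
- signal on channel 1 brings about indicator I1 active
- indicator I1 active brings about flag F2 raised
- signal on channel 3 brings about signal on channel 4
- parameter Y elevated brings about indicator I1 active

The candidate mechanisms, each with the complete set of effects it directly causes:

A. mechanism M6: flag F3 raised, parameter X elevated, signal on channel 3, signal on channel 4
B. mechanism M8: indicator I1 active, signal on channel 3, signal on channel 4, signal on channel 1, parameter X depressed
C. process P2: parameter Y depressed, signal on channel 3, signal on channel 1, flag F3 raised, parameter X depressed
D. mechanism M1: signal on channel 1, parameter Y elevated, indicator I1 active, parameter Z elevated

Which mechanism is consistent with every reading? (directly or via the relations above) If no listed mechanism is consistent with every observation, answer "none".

Per-candidate check:
(A) mechanism M6 — flag F3 raised ✓; parameter X depressed ✗; signal on channel 1 ✗; signal on channel 4 ✓; indicator I1 active ✗
(B) mechanism M8 — flag F3 raised ✗; parameter X depressed ✓; signal on channel 1 ✓; signal on channel 4 ✓; indicator I1 active ✓
(C) process P2 — accounts for every observation (signal on channel 4 via signal on channel 3 → signal on channel 4)
(D) mechanism M1 — does not account for flag F3 raised, parameter X depressed, signal on channel 4
Only (C) is consistent with every observation.

C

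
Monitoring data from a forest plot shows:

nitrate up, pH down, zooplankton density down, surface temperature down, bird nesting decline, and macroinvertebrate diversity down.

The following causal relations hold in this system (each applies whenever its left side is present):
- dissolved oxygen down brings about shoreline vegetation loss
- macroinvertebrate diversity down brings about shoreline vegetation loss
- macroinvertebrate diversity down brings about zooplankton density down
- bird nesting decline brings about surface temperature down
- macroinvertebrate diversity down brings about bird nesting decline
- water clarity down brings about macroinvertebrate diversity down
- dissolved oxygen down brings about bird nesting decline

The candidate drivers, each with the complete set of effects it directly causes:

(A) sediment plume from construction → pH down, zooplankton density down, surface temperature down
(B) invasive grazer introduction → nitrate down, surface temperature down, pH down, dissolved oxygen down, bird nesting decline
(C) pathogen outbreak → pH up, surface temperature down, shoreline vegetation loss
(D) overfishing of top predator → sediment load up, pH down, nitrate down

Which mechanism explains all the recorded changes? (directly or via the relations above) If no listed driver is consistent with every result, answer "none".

none

Checking each candidate against the observations:
(A) sediment plume from construction — does not account for nitrate up, bird nesting decline, macroinvertebrate diversity down
(B) invasive grazer introduction — nitrate up miss; pH down match; zooplankton density down miss; surface temperature down match; bird nesting decline match; macroinvertebrate diversity down miss
(C) pathogen outbreak — nitrate up miss; pH down miss; zooplankton density down miss; surface temperature down match; bird nesting decline miss; macroinvertebrate diversity down miss
(D) overfishing of top predator — nitrate up miss; pH down match; zooplankton density down miss; surface temperature down miss; bird nesting decline miss; macroinvertebrate diversity down miss
None of the listed candidates fits everything.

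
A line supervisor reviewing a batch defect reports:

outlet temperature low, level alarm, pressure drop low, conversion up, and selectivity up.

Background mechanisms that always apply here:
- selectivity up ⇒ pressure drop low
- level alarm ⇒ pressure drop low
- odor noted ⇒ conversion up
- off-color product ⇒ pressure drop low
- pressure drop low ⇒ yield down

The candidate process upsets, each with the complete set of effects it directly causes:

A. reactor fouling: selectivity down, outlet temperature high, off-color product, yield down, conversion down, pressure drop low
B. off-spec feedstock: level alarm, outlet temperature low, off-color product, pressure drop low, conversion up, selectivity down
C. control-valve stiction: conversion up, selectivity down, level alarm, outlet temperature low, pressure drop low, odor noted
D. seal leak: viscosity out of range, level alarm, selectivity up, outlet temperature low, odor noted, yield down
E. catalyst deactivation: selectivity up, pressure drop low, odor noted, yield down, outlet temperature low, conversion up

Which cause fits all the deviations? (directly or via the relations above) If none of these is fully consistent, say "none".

D

Checking each candidate against the observations:
(A) reactor fouling — fails on outlet temperature low, level alarm, conversion up, selectivity up (predicts outlet temperature high, not outlet temperature low; predicts conversion down, not conversion up; predicts selectivity down, not selectivity up)
(B) off-spec feedstock — outlet temperature low match; level alarm match; pressure drop low match; conversion up match; selectivity up miss
(C) control-valve stiction — outlet temperature low match; level alarm match; pressure drop low match; conversion up match; selectivity up miss
(D) seal leak — outlet temperature low match; level alarm match; pressure drop low match (via level alarm → pressure drop low); conversion up match (via odor noted → conversion up); selectivity up match
(E) catalyst deactivation — does not account for level alarm
Only (D) is consistent with every observation.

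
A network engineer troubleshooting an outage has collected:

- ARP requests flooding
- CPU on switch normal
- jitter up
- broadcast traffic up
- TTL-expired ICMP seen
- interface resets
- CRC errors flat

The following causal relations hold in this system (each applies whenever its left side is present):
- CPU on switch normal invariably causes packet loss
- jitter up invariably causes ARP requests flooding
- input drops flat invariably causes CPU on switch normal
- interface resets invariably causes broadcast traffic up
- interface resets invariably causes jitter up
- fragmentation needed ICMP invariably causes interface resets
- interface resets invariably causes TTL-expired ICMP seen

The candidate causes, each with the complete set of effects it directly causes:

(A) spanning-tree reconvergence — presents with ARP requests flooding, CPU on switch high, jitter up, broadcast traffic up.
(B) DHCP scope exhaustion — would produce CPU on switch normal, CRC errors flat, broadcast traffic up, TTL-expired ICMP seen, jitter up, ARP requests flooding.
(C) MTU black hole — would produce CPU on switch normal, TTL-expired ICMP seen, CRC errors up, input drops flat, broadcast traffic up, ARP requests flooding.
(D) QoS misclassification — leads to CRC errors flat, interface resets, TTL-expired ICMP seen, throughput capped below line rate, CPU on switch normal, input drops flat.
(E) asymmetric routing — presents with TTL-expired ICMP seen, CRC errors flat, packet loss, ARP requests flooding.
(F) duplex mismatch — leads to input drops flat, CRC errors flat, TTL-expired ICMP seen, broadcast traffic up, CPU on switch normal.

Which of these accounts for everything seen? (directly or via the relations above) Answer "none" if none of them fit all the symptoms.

Checking each candidate against the observations:
(A) spanning-tree reconvergence — ARP requests flooding ✓; CPU on switch normal ✗; jitter up ✓; broadcast traffic up ✓; TTL-expired ICMP seen ✗; interface resets ✗; CRC errors flat ✗
(B) DHCP scope exhaustion — ARP requests flooding ✓; CPU on switch normal ✓; jitter up ✓; broadcast traffic up ✓; TTL-expired ICMP seen ✓; interface resets ✗; CRC errors flat ✓
(C) MTU black hole — ARP requests flooding ✓; CPU on switch normal ✓; jitter up ✗; broadcast traffic up ✓; TTL-expired ICMP seen ✓; interface resets ✗; CRC errors flat ✗
(D) QoS misclassification — ARP requests flooding ✓ (through interface resets → jitter up → ARP requests flooding); CPU on switch normal ✓; jitter up ✓ (through interface resets → jitter up); broadcast traffic up ✓ (through interface resets → broadcast traffic up); TTL-expired ICMP seen ✓; interface resets ✓; CRC errors flat ✓
(E) asymmetric routing — does not account for CPU on switch normal, jitter up, broadcast traffic up, interface resets
(F) duplex mismatch — ARP requests flooding ✗; CPU on switch normal ✓; jitter up ✗; broadcast traffic up ✓; TTL-expired ICMP seen ✓; interface resets ✗; CRC errors flat ✓
(D) alone accounts for all the evidence.

D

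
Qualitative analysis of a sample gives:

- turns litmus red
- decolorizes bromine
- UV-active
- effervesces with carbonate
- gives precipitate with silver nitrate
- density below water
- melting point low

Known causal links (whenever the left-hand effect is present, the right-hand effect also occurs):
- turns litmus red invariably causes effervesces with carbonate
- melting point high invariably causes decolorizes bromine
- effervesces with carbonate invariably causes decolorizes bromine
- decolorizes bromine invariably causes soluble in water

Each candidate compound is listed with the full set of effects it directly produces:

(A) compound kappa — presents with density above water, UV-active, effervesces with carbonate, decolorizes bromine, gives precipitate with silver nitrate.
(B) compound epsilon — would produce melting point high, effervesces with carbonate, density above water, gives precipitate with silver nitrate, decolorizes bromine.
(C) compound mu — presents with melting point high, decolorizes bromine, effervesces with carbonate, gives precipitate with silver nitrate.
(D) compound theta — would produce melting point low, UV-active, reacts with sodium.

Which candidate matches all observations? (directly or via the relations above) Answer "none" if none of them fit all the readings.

none

For each candidate, compare predicted effects to what was observed:
(A) compound kappa — fails on turns litmus red, density below water, melting point low (predicts density above water, not density below water)
(B) compound epsilon — turns litmus red -; decolorizes bromine +; UV-active -; effervesces with carbonate +; gives precipitate with silver nitrate +; density below water -; melting point low -
(C) compound mu — turns litmus red -; decolorizes bromine +; UV-active -; effervesces with carbonate +; gives precipitate with silver nitrate +; density below water -; melting point low -
(D) compound theta — turns litmus red -; decolorizes bromine -; UV-active +; effervesces with carbonate -; gives precipitate with silver nitrate -; density below water -; melting point low +
None of the listed candidates fits everything.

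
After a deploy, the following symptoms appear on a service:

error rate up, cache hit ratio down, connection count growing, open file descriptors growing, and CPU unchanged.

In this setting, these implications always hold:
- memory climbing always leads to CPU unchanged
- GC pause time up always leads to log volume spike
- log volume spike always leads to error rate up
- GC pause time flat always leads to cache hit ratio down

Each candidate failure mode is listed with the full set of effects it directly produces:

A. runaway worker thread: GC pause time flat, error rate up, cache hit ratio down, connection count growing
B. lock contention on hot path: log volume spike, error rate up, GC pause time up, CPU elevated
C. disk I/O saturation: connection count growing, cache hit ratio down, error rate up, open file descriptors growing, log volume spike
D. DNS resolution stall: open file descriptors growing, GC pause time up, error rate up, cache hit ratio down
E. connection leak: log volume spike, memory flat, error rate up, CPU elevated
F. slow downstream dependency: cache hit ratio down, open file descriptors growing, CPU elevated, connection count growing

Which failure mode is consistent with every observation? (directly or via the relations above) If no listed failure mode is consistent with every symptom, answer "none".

none

Testing each hypothesis:
(A) runaway worker thread — error rate up yes; cache hit ratio down yes; connection count growing yes; open file descriptors growing NO; CPU unchanged NO
(B) lock contention on hot path — error rate up yes; cache hit ratio down NO; connection count growing NO; open file descriptors growing NO; CPU unchanged NO
(C) disk I/O saturation — error rate up yes; cache hit ratio down yes; connection count growing yes; open file descriptors growing yes; CPU unchanged NO
(D) DNS resolution stall — error rate up yes; cache hit ratio down yes; connection count growing NO; open file descriptors growing yes; CPU unchanged NO
(E) connection leak — fails on cache hit ratio down, connection count growing, open file descriptors growing, CPU unchanged (predicts CPU elevated, not CPU unchanged)
(F) slow downstream dependency — error rate up NO; cache hit ratio down yes; connection count growing yes; open file descriptors growing yes; CPU unchanged NO
Every candidate fails on at least one observation.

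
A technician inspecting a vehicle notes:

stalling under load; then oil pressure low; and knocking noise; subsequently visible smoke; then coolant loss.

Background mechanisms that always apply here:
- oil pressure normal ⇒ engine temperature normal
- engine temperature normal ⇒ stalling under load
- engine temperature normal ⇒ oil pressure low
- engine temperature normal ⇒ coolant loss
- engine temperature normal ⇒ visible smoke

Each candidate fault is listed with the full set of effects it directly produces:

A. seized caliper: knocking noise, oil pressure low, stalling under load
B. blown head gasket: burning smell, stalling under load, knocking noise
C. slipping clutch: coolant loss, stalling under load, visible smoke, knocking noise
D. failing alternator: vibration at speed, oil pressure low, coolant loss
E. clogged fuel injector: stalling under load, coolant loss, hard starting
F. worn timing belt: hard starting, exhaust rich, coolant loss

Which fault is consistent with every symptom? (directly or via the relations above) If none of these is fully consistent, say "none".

Testing each hypothesis:
(A) seized caliper — stalling under load +; oil pressure low +; knocking noise +; visible smoke -; coolant loss -
(B) blown head gasket — stalling under load +; oil pressure low -; knocking noise +; visible smoke -; coolant loss -
(C) slipping clutch — does not account for oil pressure low
(D) failing alternator — stalling under load -; oil pressure low +; knocking noise -; visible smoke -; coolant loss +
(E) clogged fuel injector — does not account for oil pressure low, knocking noise, visible smoke
(F) worn timing belt — does not account for stalling under load, oil pressure low, knocking noise, visible smoke
None of the listed candidates fits everything.

none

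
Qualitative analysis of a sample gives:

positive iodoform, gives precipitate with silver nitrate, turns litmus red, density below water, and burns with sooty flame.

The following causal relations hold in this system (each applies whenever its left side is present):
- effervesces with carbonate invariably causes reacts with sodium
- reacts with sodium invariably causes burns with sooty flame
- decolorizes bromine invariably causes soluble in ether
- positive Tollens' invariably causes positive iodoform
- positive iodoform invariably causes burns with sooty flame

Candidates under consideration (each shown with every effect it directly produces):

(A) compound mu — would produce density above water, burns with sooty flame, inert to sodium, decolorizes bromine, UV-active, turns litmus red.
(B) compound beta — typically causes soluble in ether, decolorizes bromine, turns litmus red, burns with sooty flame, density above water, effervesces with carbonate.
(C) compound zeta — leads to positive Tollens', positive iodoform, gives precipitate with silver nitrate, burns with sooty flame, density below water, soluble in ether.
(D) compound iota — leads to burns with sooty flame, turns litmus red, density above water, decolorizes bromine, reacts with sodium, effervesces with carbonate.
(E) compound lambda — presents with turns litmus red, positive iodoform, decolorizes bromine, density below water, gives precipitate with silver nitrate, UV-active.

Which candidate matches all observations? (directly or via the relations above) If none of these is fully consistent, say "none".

E

Per-candidate check:
(A) compound mu — positive iodoform NO; gives precipitate with silver nitrate NO; turns litmus red yes; density below water NO; burns with sooty flame yes
(B) compound beta — positive iodoform NO; gives precipitate with silver nitrate NO; turns litmus red yes; density below water NO; burns with sooty flame yes
(C) compound zeta — does not account for turns litmus red
(D) compound iota — positive iodoform NO; gives precipitate with silver nitrate NO; turns litmus red yes; density below water NO; burns with sooty flame yes
(E) compound lambda — positive iodoform yes; gives precipitate with silver nitrate yes; turns litmus red yes; density below water yes; burns with sooty flame yes (through positive iodoform → burns with sooty flame)
Only (E) is consistent with every observation.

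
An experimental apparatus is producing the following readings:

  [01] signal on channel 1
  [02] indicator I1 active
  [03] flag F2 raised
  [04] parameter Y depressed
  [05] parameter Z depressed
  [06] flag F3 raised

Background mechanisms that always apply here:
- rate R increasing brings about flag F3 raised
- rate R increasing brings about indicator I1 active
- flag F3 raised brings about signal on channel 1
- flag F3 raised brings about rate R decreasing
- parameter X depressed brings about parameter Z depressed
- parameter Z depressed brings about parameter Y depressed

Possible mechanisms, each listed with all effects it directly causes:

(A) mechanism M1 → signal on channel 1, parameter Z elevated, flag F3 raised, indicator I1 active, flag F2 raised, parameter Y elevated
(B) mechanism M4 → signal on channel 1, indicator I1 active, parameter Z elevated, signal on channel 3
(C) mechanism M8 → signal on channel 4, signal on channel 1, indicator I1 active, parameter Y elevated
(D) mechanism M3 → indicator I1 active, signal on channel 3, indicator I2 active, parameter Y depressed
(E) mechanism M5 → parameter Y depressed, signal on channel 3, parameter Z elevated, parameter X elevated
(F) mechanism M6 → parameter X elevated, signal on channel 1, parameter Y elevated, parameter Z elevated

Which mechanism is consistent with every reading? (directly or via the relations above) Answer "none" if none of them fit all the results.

none

Checking each candidate against the observations:
(A) mechanism M1 — signal on channel 1 match; indicator I1 active match; flag F2 raised match; parameter Y depressed miss; parameter Z depressed miss; flag F3 raised match
(B) mechanism M4 — fails on flag F2 raised, parameter Y depressed, parameter Z depressed, flag F3 raised (predicts parameter Z elevated, not parameter Z depressed)
(C) mechanism M8 — fails on flag F2 raised, parameter Y depressed, parameter Z depressed, flag F3 raised (predicts parameter Y elevated, not parameter Y depressed)
(D) mechanism M3 — signal on channel 1 miss; indicator I1 active match; flag F2 raised miss; parameter Y depressed match; parameter Z depressed miss; flag F3 raised miss
(E) mechanism M5 — signal on channel 1 miss; indicator I1 active miss; flag F2 raised miss; parameter Y depressed match; parameter Z depressed miss; flag F3 raised miss
(F) mechanism M6 — fails on indicator I1 active, flag F2 raised, parameter Y depressed, parameter Z depressed, flag F3 raised (predicts parameter Y elevated, not parameter Y depressed; predicts parameter Z elevated, not parameter Z depressed)
Every candidate fails on at least one observation.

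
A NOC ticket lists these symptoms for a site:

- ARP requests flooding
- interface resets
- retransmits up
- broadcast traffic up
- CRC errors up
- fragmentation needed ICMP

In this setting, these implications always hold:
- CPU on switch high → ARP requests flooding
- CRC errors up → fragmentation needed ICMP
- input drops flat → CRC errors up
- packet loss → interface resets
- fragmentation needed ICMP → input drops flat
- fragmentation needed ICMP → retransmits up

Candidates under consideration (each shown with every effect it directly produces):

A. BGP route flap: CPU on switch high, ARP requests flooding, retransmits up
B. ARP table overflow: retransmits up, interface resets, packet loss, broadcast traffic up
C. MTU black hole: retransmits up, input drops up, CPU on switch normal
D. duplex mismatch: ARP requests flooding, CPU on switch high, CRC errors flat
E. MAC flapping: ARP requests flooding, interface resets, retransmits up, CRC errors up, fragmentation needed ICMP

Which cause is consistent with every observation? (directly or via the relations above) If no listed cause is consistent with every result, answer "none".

none

Per-candidate check:
(A) BGP route flap — ARP requests flooding match; interface resets miss; retransmits up match; broadcast traffic up miss; CRC errors up miss; fragmentation needed ICMP miss
(B) ARP table overflow — ARP requests flooding miss; interface resets match; retransmits up match; broadcast traffic up match; CRC errors up miss; fragmentation needed ICMP miss
(C) MTU black hole — ARP requests flooding miss; interface resets miss; retransmits up match; broadcast traffic up miss; CRC errors up miss; fragmentation needed ICMP miss
(D) duplex mismatch — ARP requests flooding match; interface resets miss; retransmits up miss; broadcast traffic up miss; CRC errors up miss; fragmentation needed ICMP miss
(E) MAC flapping — ARP requests flooding match; interface resets match; retransmits up match; broadcast traffic up miss; CRC errors up match; fragmentation needed ICMP match
None of the listed candidates fits everything.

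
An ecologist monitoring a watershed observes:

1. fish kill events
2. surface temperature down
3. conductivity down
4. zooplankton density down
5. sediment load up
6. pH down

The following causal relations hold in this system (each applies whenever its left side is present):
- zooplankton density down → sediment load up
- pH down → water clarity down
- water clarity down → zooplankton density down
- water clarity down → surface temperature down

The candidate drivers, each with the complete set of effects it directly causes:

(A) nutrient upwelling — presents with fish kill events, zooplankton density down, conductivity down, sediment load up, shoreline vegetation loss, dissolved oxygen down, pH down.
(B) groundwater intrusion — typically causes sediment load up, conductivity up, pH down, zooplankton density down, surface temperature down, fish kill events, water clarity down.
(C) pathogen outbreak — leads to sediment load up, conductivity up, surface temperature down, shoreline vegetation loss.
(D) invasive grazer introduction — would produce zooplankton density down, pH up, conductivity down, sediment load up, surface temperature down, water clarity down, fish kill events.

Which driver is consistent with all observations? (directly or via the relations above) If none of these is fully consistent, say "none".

A

Per-candidate check:
(A) nutrient upwelling — fish kill events match; surface temperature down match (by pH down → water clarity down → surface temperature down); conductivity down match; zooplankton density down match; sediment load up match; pH down match
(B) groundwater intrusion — fails on conductivity down (predicts conductivity up, not conductivity down)
(C) pathogen outbreak — fish kill events miss; surface temperature down match; conductivity down miss; zooplankton density down miss; sediment load up match; pH down miss
(D) invasive grazer introduction — fails on pH down (predicts pH up, not pH down)
(A) alone accounts for all the evidence.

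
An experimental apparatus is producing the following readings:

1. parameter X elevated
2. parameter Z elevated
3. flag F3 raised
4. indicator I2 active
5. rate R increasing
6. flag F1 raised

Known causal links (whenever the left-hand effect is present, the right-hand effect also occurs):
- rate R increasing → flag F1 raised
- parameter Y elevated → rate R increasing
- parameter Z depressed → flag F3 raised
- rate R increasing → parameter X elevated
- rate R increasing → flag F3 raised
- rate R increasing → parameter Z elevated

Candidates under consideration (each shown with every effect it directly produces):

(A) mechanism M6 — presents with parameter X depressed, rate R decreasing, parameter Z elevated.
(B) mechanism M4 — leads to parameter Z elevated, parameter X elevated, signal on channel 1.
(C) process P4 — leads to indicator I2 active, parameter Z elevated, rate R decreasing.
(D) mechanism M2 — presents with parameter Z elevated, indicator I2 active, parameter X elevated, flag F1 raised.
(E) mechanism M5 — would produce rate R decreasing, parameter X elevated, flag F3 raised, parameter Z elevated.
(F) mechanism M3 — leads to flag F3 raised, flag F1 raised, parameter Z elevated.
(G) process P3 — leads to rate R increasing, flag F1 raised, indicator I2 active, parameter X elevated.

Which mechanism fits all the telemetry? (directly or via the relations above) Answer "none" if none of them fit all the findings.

G

For each candidate, compare predicted effects to what was observed:
(A) mechanism M6 — fails on parameter X elevated, flag F3 raised, indicator I2 active, rate R increasing, flag F1 raised (predicts parameter X depressed, not parameter X elevated; predicts rate R decreasing, not rate R increasing)
(B) mechanism M4 — parameter X elevated match; parameter Z elevated match; flag F3 raised miss; indicator I2 active miss; rate R increasing miss; flag F1 raised miss
(C) process P4 — parameter X elevated miss; parameter Z elevated match; flag F3 raised miss; indicator I2 active match; rate R increasing miss; flag F1 raised miss
(D) mechanism M2 — parameter X elevated match; parameter Z elevated match; flag F3 raised miss; indicator I2 active match; rate R increasing miss; flag F1 raised match
(E) mechanism M5 — fails on indicator I2 active, rate R increasing, flag F1 raised (predicts rate R decreasing, not rate R increasing)
(F) mechanism M3 — parameter X elevated miss; parameter Z elevated match; flag F3 raised match; indicator I2 active miss; rate R increasing miss; flag F1 raised match
(G) process P3 — parameter X elevated match; parameter Z elevated match (by rate R increasing → parameter Z elevated); flag F3 raised match (by rate R increasing → flag F3 raised); indicator I2 active match; rate R increasing match; flag F1 raised match
Only (G) is consistent with every observation.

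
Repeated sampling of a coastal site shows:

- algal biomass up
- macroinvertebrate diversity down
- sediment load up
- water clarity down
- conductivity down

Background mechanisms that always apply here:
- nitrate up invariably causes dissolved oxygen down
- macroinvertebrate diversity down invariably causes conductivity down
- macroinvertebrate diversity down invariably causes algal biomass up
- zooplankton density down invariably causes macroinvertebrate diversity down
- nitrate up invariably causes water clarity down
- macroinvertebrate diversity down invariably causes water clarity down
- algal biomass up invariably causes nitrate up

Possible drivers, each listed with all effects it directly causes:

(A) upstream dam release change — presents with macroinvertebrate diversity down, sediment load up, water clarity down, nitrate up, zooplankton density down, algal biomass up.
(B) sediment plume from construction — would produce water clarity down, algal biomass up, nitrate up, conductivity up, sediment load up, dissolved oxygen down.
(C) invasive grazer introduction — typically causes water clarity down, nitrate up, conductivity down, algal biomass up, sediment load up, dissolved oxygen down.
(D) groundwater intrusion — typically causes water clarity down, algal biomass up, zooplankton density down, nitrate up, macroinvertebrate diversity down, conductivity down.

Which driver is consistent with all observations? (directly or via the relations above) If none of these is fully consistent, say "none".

Per-candidate check:
(A) upstream dam release change — algal biomass up yes; macroinvertebrate diversity down yes; sediment load up yes; water clarity down yes; conductivity down yes (by macroinvertebrate diversity down → conductivity down)
(B) sediment plume from construction — fails on macroinvertebrate diversity down, conductivity down (predicts conductivity up, not conductivity down)
(C) invasive grazer introduction — algal biomass up yes; macroinvertebrate diversity down NO; sediment load up yes; water clarity down yes; conductivity down yes
(D) groundwater intrusion — does not account for sediment load up
Only (A) is consistent with every observation.

A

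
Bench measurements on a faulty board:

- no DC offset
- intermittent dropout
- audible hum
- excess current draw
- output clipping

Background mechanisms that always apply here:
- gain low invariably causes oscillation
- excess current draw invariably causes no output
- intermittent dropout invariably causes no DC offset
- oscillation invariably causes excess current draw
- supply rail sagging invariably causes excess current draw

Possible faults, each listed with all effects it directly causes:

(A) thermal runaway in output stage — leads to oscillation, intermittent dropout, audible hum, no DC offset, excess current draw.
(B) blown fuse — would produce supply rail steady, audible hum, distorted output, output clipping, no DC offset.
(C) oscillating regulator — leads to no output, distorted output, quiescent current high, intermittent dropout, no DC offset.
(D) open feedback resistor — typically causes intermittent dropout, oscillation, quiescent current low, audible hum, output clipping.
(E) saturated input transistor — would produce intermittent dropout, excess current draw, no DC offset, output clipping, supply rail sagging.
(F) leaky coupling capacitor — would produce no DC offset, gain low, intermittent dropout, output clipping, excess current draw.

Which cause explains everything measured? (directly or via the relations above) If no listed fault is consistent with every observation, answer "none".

D

Checking each candidate against the observations:
(A) thermal runaway in output stage — does not account for output clipping
(B) blown fuse — does not account for intermittent dropout, excess current draw
(C) oscillating regulator — does not account for audible hum, excess current draw, output clipping
(D) open feedback resistor — no DC offset ✓ (by intermittent dropout → no DC offset); intermittent dropout ✓; audible hum ✓; excess current draw ✓ (by oscillation → excess current draw); output clipping ✓
(E) saturated input transistor — does not account for audible hum
(F) leaky coupling capacitor — does not account for audible hum
(D) alone accounts for all the evidence.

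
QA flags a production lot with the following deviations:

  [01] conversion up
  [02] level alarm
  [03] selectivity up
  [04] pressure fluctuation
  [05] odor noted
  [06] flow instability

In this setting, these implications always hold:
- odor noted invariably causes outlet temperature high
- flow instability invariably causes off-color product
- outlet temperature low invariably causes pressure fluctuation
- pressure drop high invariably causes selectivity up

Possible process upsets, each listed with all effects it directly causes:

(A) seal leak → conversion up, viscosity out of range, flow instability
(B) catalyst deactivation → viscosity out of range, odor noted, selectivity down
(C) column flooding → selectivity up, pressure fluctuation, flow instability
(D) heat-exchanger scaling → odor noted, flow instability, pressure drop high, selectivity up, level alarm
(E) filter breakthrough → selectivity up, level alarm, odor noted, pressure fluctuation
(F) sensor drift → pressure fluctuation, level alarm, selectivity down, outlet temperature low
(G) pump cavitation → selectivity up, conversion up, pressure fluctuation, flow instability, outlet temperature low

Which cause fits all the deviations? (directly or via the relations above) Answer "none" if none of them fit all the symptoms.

none

Checking each candidate against the observations:
(A) seal leak — does not account for level alarm, selectivity up, pressure fluctuation, odor noted
(B) catalyst deactivation — fails on conversion up, level alarm, selectivity up, pressure fluctuation, flow instability (predicts selectivity down, not selectivity up)
(C) column flooding — does not account for conversion up, level alarm, odor noted
(D) heat-exchanger scaling — conversion up ✗; level alarm ✓; selectivity up ✓; pressure fluctuation ✗; odor noted ✓; flow instability ✓
(E) filter breakthrough — conversion up ✗; level alarm ✓; selectivity up ✓; pressure fluctuation ✓; odor noted ✓; flow instability ✗
(F) sensor drift — fails on conversion up, selectivity up, odor noted, flow instability (predicts selectivity down, not selectivity up)
(G) pump cavitation — conversion up ✓; level alarm ✗; selectivity up ✓; pressure fluctuation ✓; odor noted ✗; flow instability ✓
No candidate is consistent with all observations.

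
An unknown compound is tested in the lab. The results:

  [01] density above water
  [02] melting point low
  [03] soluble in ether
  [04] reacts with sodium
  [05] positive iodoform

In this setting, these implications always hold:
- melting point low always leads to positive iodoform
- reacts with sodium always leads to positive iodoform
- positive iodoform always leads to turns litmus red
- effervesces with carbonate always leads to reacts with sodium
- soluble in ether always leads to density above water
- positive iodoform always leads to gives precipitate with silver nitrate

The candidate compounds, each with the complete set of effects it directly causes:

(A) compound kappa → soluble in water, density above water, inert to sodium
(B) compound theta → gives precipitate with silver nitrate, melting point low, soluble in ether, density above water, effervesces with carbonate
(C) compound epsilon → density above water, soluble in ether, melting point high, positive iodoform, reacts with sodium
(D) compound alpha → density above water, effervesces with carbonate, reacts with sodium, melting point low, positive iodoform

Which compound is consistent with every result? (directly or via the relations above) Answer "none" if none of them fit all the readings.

Per-candidate check:
(A) compound kappa — fails on melting point low, soluble in ether, reacts with sodium, positive iodoform (predicts inert to sodium, not reacts with sodium)
(B) compound theta — accounts for every observation (reacts with sodium through effervesces with carbonate → reacts with sodium)
(C) compound epsilon — fails on melting point low (predicts melting point high, not melting point low)
(D) compound alpha — does not account for soluble in ether
Only (B) is consistent with every observation.

B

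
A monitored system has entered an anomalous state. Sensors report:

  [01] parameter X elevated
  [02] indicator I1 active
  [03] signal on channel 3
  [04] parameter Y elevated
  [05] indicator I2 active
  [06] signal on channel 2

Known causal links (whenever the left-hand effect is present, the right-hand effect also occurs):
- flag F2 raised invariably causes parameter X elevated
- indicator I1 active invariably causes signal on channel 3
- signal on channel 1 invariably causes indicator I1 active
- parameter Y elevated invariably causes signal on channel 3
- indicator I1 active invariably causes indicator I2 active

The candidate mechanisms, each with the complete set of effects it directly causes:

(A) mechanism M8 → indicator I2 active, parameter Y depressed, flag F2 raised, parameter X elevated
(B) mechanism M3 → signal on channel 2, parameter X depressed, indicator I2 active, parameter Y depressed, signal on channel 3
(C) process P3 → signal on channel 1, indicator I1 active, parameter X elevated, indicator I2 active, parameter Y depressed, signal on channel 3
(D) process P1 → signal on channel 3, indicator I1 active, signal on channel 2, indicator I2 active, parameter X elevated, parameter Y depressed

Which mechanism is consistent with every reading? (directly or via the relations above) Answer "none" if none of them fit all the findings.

none

Per-candidate check:
(A) mechanism M8 — parameter X elevated match; indicator I1 active miss; signal on channel 3 miss; parameter Y elevated miss; indicator I2 active match; signal on channel 2 miss
(B) mechanism M3 — parameter X elevated miss; indicator I1 active miss; signal on channel 3 match; parameter Y elevated miss; indicator I2 active match; signal on channel 2 match
(C) process P3 — parameter X elevated match; indicator I1 active match; signal on channel 3 match; parameter Y elevated miss; indicator I2 active match; signal on channel 2 miss
(D) process P1 — fails on parameter Y elevated (predicts parameter Y depressed, not parameter Y elevated)
No candidate is consistent with all observations.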